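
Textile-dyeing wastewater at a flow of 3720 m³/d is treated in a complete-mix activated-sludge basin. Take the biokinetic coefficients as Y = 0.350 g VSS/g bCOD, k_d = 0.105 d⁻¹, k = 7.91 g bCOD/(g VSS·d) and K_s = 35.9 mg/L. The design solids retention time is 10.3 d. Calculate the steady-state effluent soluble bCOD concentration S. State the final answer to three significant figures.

For a completely mixed reactor with recycle the Lawrence–McCarty relation gives S = K_s·(1 + k_d·θ_c) / [θ_c·(Y·k − k_d) − 1] = 35.9 × (1 + 0.105 × 10.3) / [10.3 × (0.350 × 7.91 − 0.105) − 1] = 74.73 / 26.43 = 2.827 mg/L.

S ≈ 2.83 mg/L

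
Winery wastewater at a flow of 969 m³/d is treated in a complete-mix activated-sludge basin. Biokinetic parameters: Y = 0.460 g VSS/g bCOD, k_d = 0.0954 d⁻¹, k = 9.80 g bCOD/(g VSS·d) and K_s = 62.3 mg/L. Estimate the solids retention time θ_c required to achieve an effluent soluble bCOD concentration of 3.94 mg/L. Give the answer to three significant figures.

θ_c ≈ 5.79 d

At the target effluent, Y k S/(K_s+S) = 0.460×9.80×3.94/66.24 = 0.2681 d⁻¹.
1/θ_c = 0.2681 − 0.0954 = 0.1727 d⁻¹, so θ_c = 5.789 d.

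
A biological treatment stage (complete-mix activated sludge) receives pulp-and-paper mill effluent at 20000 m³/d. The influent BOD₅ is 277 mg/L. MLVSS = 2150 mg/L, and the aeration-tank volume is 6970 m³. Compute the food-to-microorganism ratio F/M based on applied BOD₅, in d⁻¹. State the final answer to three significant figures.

F/M = Q·S₀ / (V·X) = 20000 × 277 / (6970 × 2150) = 0.3697 g BOD₅·(g VSS·d)⁻¹.

F/M ≈ 0.370 d⁻¹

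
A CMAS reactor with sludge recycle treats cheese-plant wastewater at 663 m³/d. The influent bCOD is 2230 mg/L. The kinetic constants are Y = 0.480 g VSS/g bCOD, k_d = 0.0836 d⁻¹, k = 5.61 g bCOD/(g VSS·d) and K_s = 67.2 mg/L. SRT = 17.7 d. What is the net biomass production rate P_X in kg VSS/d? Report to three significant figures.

From the Monod/SRT balance for a CMAS, S = K_s·(1+k_d θ_c)/[θ_c·(Y k − k_d) − 1] = 67.2 × (1 + 0.0836 × 17.7) / [17.7 × (0.480 × 5.61 − 0.0836) − 1] = 166.6 / 45.18 = 3.688 mg/L.
The observed yield is Y_obs = Y/(1 + k_d·θ_c) = 0.480 / (1 + 0.0836 × 17.7) = 0.480 / 2.480 = 0.1936 g VSS per g bCOD removed.
Substrate removed = Q·(S₀ − S) = 663 m³/d × (2230 − 3.69) g/m³ = 1.48×10^6 g/d = 1476 kg/d.
Net biomass production P_X = Y_obs × Q·(S₀ − S) = 0.1936 × 1476 = 285.7 kg VSS/d.

P_X ≈ 286 kg VSS/d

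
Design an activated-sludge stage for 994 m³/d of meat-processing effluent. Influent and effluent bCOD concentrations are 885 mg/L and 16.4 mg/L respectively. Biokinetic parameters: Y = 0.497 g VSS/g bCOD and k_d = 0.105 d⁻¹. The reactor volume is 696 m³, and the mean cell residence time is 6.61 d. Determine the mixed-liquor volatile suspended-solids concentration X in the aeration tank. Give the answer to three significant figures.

Solving the biomass balance for X: X = Y Q (S₀−S) θ_c / [V (1+k_d θ_c)] = 0.497 × 994 × (885 − 16.4) × 6.61 / [696 × (1 + 0.105 × 6.61)] = 2406 mg/L.

X ≈ 2410 mg/L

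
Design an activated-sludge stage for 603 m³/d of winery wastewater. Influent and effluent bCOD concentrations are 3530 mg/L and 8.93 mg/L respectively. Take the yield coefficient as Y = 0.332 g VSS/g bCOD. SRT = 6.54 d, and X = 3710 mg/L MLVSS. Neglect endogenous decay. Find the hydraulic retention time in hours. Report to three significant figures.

Biomass mass balance (decay neglected): V·X = Y·Q·(S₀ − S)·θ_c, so V = 0.332 × 603 × (3530 − 8.93) × 6.54 / 3710 = 1243 m³.
HRT = V/Q = 1243 m³ / 603 m³·d⁻¹ = 2.061 d × 24 = 49.46 h.

τ ≈ 49.5 h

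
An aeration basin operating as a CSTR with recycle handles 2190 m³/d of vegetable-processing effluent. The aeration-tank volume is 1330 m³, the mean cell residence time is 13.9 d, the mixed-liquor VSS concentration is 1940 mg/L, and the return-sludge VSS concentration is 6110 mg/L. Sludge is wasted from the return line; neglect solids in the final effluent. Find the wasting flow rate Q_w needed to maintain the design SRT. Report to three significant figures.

θ_c = V·X/(Q_w·X_r) when wasting from the recycle, so Q_w = V·X/(θ_c·X_r) = 1330 × 1940 / (13.9 × 6110) = 30.38 m³/d.

Q_w ≈ 30.4 m³/d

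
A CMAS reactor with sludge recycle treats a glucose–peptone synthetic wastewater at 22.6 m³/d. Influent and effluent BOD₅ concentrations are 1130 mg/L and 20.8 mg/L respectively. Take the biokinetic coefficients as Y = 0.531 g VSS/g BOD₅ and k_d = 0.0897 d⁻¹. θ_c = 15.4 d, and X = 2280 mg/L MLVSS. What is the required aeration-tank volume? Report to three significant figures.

Steady-state biomass mass balance: V·X·(1 + k_d·θ_c) = Y·Q·(S₀ − S)·θ_c, so V = 0.531 × 22.6 × (1130 − 20.8) × 15.4 / [2280 × (1 + 0.0897 × 15.4)] = 2.05×10^5 / 5430 = 37.75 m³.

V ≈ 37.8 m³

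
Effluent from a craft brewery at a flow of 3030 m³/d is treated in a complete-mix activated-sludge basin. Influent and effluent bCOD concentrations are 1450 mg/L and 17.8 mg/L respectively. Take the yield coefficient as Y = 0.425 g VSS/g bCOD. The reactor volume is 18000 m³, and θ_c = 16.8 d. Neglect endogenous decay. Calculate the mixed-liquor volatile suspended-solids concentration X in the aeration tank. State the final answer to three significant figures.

From V·X = Y·Q·(S₀ − S)·θ_c (decay neglected): X = 0.425 × 3030 × (1450 − 17.8) × 16.8 / 18000 = 1721 mg/L.

X ≈ 1720 mg/L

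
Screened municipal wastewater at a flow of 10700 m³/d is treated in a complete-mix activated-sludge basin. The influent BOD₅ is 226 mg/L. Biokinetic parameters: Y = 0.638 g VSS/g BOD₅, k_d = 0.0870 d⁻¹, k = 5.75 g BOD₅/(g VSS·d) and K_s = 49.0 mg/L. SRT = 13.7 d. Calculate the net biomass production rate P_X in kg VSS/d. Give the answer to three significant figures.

P_X ≈ 697 kg VSS/d

From the Monod/SRT balance for a CMAS, S = K_s·(1+k_d θ_c)/[θ_c·(Y k − k_d) − 1] = 49.0 × (1 + 0.0870 × 13.7) / [13.7 × (0.638 × 5.75 − 0.0870) − 1] = 107.4 / 48.07 = 2.234 mg/L.
Y_obs = Y / (1 + k_d θ_c) = 0.638 / (1 + 0.0870 × 13.7) = 0.638 / 2.192 = 0.2911.
Mass of BOD₅ removed per day: Q(S₀ − S) = 10700 × 223.8 g/m³ = 2394 kg/d.
Biomass produced: P_X = Y_obs·Q·ΔS = 0.2911 × 2394 ≈ 696.9 kg VSS/d.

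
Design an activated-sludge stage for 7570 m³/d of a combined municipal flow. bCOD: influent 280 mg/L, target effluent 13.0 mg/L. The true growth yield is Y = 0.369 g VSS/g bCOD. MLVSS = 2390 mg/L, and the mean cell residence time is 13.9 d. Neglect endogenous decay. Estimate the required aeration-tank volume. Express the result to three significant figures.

V ≈ 4340 m³

Biomass mass balance (decay neglected): V·X = Y·Q·(S₀ − S)·θ_c, so V = 0.369 × 7570 × (280 − 13.0) × 13.9 / 2390 = 4338 m³.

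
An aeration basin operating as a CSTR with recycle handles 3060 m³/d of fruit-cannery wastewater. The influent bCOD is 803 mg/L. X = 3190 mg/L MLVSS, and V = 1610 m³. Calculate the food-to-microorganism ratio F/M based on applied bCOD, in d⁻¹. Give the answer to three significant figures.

F/M ≈ 0.478 d⁻¹

F/M = Q·S₀ / (V·X) = 3060 × 803 / (1610 × 3190) = 0.4784 g bCOD·(g VSS·d)⁻¹.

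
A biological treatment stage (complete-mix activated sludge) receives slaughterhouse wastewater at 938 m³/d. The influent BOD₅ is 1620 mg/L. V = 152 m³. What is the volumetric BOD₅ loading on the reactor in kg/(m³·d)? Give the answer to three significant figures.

L_v = Q S₀ / V = 938 × 1620 × 10⁻³ / 152.0 = 9.997 kg/(m³·d).

L_v ≈ 10.00 kg BOD₅/(m³·d)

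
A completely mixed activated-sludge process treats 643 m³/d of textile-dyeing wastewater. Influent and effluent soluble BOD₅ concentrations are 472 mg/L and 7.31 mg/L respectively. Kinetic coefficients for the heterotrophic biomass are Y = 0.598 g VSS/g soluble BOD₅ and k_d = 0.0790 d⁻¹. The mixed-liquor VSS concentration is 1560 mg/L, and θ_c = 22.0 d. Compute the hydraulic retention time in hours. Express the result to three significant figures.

From the SRT design equation V = Y Q (S₀−S) θ_c / [X (1 + k_d θ_c)] = 0.598 × 643 × (472 − 7.31) × 22.0 / [1560 × (1 + 0.0790 × 22.0)] = 3.93×10^6 / 4271 = 920.3 m³.
τ = V/Q = 920.3/643 = 1.431 d, or 34.35 h.

τ ≈ 34.4 h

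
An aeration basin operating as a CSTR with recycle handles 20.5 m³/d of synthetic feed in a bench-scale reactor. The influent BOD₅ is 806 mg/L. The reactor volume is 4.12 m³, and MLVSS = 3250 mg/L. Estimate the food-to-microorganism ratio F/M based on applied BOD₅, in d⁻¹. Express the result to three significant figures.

Food-to-microorganism ratio F/M = Q S₀ / (V X) = 20.5 × 806 / (4.120 × 3250) = 1.234 d⁻¹.

F/M ≈ 1.23 d⁻¹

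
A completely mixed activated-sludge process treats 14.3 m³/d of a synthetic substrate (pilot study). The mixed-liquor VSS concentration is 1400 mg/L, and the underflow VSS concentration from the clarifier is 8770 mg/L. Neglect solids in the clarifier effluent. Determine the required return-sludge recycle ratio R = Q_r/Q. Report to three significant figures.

R ≈ 0.190

R = Q_r/Q = X/(X_r − X) = 1400 / (8770 − 1400) = 0.1900.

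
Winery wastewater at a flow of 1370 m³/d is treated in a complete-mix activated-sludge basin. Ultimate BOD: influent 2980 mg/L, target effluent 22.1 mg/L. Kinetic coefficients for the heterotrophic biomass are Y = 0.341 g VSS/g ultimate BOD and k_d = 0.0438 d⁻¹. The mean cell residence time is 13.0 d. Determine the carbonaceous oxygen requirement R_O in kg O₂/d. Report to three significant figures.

Correct the yield for decay: Y_obs = Y/(1 + k_d θ_c) = 0.341 / (1 + 0.0438 × 13.0) = 0.341 / 1.569 = 0.2173.
Mass of ultimate BOD removed per day: Q(S₀ − S) = 1370 × 2958 g/m³ = 4052 kg/d.
Biomass synthesised: P_X = Y_obs × 4052 = 880.5 kg VSS/d.
Carbonaceous O₂ demand = substrate oxidised − cell-mass equivalent = 4052 − 1.42 × 880.5 = 2802 kg O₂/d.

R_O ≈ 2800 kg O₂/d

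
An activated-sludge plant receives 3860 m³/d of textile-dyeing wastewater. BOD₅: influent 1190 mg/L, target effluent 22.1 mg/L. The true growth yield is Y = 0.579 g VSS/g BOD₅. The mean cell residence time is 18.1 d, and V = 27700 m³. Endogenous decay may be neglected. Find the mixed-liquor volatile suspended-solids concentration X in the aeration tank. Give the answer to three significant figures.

X ≈ 1710 mg/L

X = Y·Q·ΔS·θ_c / V = 0.579 × 3860 × (1190 − 22.1) × 18.1 / 27700 = 1706 mg/L.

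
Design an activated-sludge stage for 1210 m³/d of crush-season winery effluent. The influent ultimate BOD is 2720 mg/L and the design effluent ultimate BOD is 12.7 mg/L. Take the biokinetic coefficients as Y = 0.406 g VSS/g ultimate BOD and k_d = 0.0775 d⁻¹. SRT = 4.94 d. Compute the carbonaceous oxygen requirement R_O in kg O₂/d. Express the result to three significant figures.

The observed yield is Y_obs = Y/(1 + k_d·θ_c) = 0.406 / (1 + 0.0775 × 4.94) = 0.406 / 1.383 = 0.2936 g VSS per g ultimate BOD removed.
ΔS = 2720 − 12.7 = 2707 mg/L, so the substrate removal rate is 1210 × 2707/1000 = 3276 kg ultimate BOD/d.
Biomass synthesised: P_X = Y_obs × 3276 = 961.8 kg VSS/d.
R_O = Q·(S₀ − S) − 1.42·P_X = 3276 − 1.42 × 961.8 = 1910 kg O₂/d.

R_O ≈ 1910 kg O₂/d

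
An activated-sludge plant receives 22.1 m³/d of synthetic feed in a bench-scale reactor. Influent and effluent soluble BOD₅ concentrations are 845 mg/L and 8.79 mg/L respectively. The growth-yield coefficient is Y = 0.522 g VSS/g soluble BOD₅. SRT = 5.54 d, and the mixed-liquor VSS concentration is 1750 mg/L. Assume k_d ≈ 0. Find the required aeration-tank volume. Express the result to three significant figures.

V ≈ 30.5 m³

With k_d = 0 the design equation reduces to V = Y Q (S₀−S) θ_c / X = 0.522 × 22.1 × (845 − 8.79) × 5.54 / 1750 = 30.54 m³.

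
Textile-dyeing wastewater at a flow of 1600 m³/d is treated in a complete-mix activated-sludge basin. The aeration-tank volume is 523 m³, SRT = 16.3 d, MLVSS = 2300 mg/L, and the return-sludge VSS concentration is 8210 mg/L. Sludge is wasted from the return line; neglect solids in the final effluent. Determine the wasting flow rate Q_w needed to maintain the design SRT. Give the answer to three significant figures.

Q_w = (V·X)/(θ_c X_r) = 523.0 × 2300 / (16.3 × 8210) = 8.989 m³/d.

Q_w ≈ 8.99 m³/d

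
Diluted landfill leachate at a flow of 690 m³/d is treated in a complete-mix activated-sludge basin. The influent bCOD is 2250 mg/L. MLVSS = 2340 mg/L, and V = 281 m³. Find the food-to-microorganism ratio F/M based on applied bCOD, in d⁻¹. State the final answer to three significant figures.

Food-to-microorganism ratio F/M = Q S₀ / (V X) = 690 × 2250 / (281.0 × 2340) = 2.361 d⁻¹.

F/M ≈ 2.36 d⁻¹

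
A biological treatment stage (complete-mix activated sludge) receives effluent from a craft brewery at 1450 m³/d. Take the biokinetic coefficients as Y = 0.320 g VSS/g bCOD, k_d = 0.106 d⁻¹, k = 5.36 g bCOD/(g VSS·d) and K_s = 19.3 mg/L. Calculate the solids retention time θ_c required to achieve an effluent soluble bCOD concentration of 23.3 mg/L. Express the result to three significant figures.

Specific growth rate at S = 23.3 mg/L: μ = YkS/(K_s+S) = 0.320·5.36·23.3/(19.3+23.3) = 0.9381 d⁻¹.
Then 1/θ_c = μ − k_d = 0.9381 − 0.106 = 0.8321 d⁻¹, giving θ_c = 1.202 d.

θ_c ≈ 1.20 d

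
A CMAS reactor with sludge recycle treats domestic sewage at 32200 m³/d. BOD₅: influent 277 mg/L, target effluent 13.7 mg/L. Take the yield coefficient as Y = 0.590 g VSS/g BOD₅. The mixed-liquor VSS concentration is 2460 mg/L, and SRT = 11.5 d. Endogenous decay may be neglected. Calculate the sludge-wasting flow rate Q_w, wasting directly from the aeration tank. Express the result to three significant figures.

With k_d = 0 the design equation reduces to V = Y Q (S₀−S) θ_c / X = 0.590 × 32200 × (277 − 13.7) × 11.5 / 2460 = 23384 m³.
For wasting at MLVSS concentration, Q_w = V/θ_c = 23384/11.5 = 2033 m³/d.

Q_w ≈ 2030 m³/d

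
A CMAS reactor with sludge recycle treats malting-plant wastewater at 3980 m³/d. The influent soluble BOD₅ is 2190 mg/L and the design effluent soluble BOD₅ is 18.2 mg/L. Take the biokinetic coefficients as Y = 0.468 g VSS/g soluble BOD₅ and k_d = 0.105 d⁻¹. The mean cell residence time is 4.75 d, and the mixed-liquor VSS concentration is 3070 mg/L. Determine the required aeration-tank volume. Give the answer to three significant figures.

V ≈ 4180 m³

Rearranging the biomass balance for a CMAS with decay, V = Y·Q·ΔS·θ_c / [X·(1+k_d θ_c)] = 0.468 × 3980 × (2190 − 18.2) × 4.75 / [3070 × (1 + 0.105 × 4.75)] = 1.92×10^7 / 4601 = 4176 m³.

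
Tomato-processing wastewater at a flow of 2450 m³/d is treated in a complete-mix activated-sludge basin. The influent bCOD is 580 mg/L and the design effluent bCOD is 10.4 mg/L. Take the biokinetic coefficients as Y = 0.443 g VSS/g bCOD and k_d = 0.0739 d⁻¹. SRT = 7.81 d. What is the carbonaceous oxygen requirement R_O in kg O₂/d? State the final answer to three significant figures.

R_O ≈ 839 kg O₂/d

Observed yield with endogenous decay: Y_obs = Y / (1 + k_d·θ_c) = 0.443 / (1 + 0.0739 × 7.81) = 0.443 / 1.577 = 0.2809 g VSS/g bCOD.
Substrate removed = Q·(S₀ − S) = 2450 m³/d × (580 − 10.4) g/m³ = 1.4×10^6 g/d = 1396 kg/d.
Biomass synthesised: P_X = Y_obs × 1396 = 392.0 kg VSS/d.
Carbonaceous O₂ demand = substrate oxidised − cell-mass equivalent = 1396 − 1.42 × 392.0 = 838.9 kg O₂/d.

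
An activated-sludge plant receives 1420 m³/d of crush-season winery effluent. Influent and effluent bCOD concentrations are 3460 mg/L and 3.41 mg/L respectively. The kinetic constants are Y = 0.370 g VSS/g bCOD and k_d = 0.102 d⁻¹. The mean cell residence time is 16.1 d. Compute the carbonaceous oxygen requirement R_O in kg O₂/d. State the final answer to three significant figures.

The observed yield is Y_obs = Y/(1 + k_d·θ_c) = 0.370 / (1 + 0.102 × 16.1) = 0.370 / 2.642 = 0.1400 g VSS per g bCOD removed.
Q·(S₀ − S) = 1420 × (3460 − 3.41) × 10⁻³ = 4908 kg/d removed.
P_X = Y_obs·Q·(S₀ − S) = 0.1400 × 4908 = 687.3 kg VSS/d.
R_O = Q·(S₀ − S) − 1.42·P_X = 4908 − 1.42 × 687.3 = 3932 kg O₂/d.

R_O ≈ 3930 kg O₂/d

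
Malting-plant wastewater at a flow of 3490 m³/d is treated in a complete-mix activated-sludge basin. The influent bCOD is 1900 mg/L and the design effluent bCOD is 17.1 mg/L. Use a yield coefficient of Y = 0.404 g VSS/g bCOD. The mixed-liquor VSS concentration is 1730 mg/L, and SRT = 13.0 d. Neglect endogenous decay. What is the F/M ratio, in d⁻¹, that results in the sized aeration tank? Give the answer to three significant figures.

Biomass mass balance (decay neglected): V·X = Y·Q·(S₀ − S)·θ_c, so V = 0.404 × 3490 × (1900 − 17.1) × 13.0 / 1730 = 19949 m³.
F/M = applied load / biomass = Q·S₀/(V·X) = 3490 × 1900 / (19949 × 1730) = 0.1921 d⁻¹.

F/M ≈ 0.192 d⁻¹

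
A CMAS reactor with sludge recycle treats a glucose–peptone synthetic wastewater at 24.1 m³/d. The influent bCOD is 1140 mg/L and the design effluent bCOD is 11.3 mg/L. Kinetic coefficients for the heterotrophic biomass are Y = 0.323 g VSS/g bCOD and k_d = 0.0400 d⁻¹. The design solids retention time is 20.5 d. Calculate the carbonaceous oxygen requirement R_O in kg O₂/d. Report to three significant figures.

Correct the yield for decay: Y_obs = Y/(1 + k_d θ_c) = 0.323 / (1 + 0.0400 × 20.5) = 0.323 / 1.820 = 0.1775.
ΔS = 1140 − 11.3 = 1129 mg/L, so the substrate removal rate is 24.1 × 1129/1000 = 27.20 kg bCOD/d.
P_X = Y_obs·Q·(S₀ − S) = 0.1775 × 27.20 = 4.828 kg VSS/d.
Carbonaceous O₂ demand = substrate oxidised − cell-mass equivalent = 27.20 − 1.42 × 4.828 = 20.35 kg O₂/d.

R_O ≈ 20.3 kg O₂/d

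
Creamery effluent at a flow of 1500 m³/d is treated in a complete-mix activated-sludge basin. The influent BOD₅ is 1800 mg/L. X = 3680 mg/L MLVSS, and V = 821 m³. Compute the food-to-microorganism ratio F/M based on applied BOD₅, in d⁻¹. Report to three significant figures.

F/M = Q·S₀ / (V·X) = 1500 × 1800 / (821.0 × 3680) = 0.8937 g BOD₅·(g VSS·d)⁻¹.

F/M ≈ 0.894 d⁻¹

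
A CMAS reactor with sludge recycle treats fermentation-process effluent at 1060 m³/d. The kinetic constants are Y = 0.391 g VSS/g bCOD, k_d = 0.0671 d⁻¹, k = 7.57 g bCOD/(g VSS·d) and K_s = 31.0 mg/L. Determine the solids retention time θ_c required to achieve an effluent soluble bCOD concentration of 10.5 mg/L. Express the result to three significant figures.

θ_c ≈ 1.47 d

Specific growth rate at S = 10.5 mg/L: μ = YkS/(K_s+S) = 0.391·7.57·10.5/(31.0+10.5) = 0.7489 d⁻¹.
θ_c = 1/(μ − k_d) = 1/(0.7489 − 0.0671) = 1/0.6818 = 1.467 d.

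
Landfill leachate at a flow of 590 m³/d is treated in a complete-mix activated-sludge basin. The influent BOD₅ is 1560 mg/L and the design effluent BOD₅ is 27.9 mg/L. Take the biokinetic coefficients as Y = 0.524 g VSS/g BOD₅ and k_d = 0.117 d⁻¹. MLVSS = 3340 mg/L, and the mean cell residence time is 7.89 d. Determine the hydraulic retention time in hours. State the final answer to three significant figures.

τ ≈ 23.7 h

Steady-state biomass mass balance: V·X·(1 + k_d·θ_c) = Y·Q·(S₀ − S)·θ_c, so V = 0.524 × 590 × (1560 − 27.9) × 7.89 / [3340 × (1 + 0.117 × 7.89)] = 3.74×10^6 / 6423 = 581.8 m³.
τ = V/Q = 581.8/590 = 0.9861 d, or 23.67 h.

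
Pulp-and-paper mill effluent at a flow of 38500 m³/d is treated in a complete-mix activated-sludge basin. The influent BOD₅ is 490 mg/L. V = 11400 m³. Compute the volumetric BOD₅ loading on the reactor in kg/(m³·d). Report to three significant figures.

L_v = Q S₀ / V = 38500 × 490 × 10⁻³ / 11400 = 1.655 kg/(m³·d).

L_v ≈ 1.65 kg BOD₅/(m³·d)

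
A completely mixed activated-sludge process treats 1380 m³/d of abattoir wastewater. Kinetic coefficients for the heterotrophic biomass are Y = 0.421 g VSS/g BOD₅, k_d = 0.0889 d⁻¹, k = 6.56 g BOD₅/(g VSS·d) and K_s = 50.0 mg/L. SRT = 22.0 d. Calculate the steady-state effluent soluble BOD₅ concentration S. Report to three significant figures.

S ≈ 2.56 mg/L

Effluent substrate depends only on kinetics and SRT: S = K_s(1 + k_d θ_c) / [θ_c(Yk − k_d) − 1] = 50.0 × (1 + 0.0889 × 22.0) / [22.0 × (0.421 × 6.56 − 0.0889) − 1] = 147.8 / 57.80 = 2.557 mg/L.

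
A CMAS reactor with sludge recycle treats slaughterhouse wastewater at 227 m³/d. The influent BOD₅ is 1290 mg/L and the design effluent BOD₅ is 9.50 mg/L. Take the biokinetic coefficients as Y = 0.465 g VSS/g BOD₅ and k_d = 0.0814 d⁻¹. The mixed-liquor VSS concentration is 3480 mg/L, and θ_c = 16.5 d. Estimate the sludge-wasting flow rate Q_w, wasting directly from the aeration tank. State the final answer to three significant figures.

Steady-state biomass mass balance: V·X·(1 + k_d·θ_c) = Y·Q·(S₀ − S)·θ_c, so V = 0.465 × 227 × (1290 − 9.50) × 16.5 / [3480 × (1 + 0.0814 × 16.5)] = 2.23×10^6 / 8154 = 273.5 m³.
Wasting from the aeration tank: Q_w = V / θ_c = 273.5 / 16.5 = 16.58 m³/d.

Q_w ≈ 16.6 m³/d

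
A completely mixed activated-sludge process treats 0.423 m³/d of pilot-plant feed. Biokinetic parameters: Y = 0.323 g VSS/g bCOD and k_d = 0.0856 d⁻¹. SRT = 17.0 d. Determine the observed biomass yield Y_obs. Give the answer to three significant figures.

Observed yield with endogenous decay: Y_obs = Y / (1 + k_d·θ_c) = 0.323 / (1 + 0.0856 × 17.0) = 0.323 / 2.455 = 0.1316 g VSS/g bCOD.

Y_obs ≈ 0.132 g VSS/g bCOD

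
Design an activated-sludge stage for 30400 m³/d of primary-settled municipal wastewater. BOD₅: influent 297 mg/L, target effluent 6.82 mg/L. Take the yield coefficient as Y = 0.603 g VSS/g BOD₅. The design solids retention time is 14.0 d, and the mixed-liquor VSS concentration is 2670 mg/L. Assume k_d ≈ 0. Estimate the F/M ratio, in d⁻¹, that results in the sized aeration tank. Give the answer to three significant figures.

V·X = Y·Q·ΔS·θ_c gives V = 0.603 × 30400 × (297 − 6.82) × 14.0 / 2670 = 27892 m³.
F/M = Q·S₀ / (V·X) = 30400 × 297 / (27892 × 2670) = 0.1212 g BOD₅·(g VSS·d)⁻¹.

F/M ≈ 0.121 d⁻¹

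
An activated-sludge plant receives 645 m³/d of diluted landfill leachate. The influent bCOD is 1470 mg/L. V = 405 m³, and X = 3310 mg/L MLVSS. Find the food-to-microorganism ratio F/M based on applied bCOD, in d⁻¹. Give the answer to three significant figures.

F/M = applied load / biomass = Q·S₀/(V·X) = 645 × 1470 / (405.0 × 3310) = 0.7073 d⁻¹.

F/M ≈ 0.707 d⁻¹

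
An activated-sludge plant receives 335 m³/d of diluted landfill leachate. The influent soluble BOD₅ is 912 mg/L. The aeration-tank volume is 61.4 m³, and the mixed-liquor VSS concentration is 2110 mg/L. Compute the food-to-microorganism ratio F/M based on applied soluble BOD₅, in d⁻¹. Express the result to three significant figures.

F/M = applied load / biomass = Q·S₀/(V·X) = 335 × 912 / (61.40 × 2110) = 2.358 d⁻¹.

F/M ≈ 2.36 d⁻¹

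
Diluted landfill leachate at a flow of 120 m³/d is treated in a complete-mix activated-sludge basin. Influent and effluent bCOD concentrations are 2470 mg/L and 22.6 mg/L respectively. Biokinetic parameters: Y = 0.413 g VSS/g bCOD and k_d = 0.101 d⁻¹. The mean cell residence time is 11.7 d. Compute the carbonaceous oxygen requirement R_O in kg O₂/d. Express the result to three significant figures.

Correct the yield for decay: Y_obs = Y/(1 + k_d θ_c) = 0.413 / (1 + 0.101 × 11.7) = 0.413 / 2.182 = 0.1893.
Q·(S₀ − S) = 120 × (2470 − 22.6) × 10⁻³ = 293.7 kg/d removed.
Biomass synthesised: P_X = Y_obs × 293.7 = 55.60 kg VSS/d.
R_O = Q·ΔS − 1.42 P_X = 293.7 − 78.95 = 214.7 kg O₂/d.

R_O ≈ 215 kg O₂/d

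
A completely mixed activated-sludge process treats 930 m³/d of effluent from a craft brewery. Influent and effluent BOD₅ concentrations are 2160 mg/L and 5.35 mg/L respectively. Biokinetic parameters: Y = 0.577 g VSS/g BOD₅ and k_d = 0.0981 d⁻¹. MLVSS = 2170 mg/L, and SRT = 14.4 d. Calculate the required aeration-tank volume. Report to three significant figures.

From the SRT design equation V = Y Q (S₀−S) θ_c / [X (1 + k_d θ_c)] = 0.577 × 930 × (2160 − 5.35) × 14.4 / [2170 × (1 + 0.0981 × 14.4)] = 1.66×10^7 / 5235 = 3180 m³.

V ≈ 3180 m³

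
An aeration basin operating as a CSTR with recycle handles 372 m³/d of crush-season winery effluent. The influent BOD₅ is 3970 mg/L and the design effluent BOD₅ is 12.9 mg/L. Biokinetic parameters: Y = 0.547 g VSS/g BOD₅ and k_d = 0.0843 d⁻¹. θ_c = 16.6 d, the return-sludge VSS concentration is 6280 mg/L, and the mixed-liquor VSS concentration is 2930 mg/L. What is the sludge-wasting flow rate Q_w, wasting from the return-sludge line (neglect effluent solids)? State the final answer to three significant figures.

From the SRT design equation V = Y Q (S₀−S) θ_c / [X (1 + k_d θ_c)] = 0.547 × 372 × (3970 − 12.9) × 16.6 / [2930 × (1 + 0.0843 × 16.6)] = 1.34×10^7 / 7030 = 1901 m³.
θ_c = V·X/(Q_w·X_r) when wasting from the recycle, so Q_w = V·X/(θ_c·X_r) = 1901 × 2930 / (16.6 × 6280) = 53.44 m³/d.

Q_w ≈ 53.4 m³/d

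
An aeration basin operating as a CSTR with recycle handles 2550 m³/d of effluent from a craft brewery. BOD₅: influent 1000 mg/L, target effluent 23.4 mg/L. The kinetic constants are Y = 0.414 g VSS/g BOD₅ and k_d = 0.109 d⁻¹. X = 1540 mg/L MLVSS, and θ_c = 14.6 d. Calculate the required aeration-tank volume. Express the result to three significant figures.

Rearranging the biomass balance for a CMAS with decay, V = Y·Q·ΔS·θ_c / [X·(1+k_d θ_c)] = 0.414 × 2550 × (1000 − 23.4) × 14.6 / [1540 × (1 + 0.109 × 14.6)] = 1.51×10^7 / 3991 = 3772 m³.

V ≈ 3770 m³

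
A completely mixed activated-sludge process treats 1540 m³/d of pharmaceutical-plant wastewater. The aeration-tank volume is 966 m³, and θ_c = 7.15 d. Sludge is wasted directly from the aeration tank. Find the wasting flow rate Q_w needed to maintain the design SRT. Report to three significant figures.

For wasting at MLVSS concentration, Q_w = V/θ_c = 966.0/7.15 = 135.1 m³/d.

Q_w ≈ 135 m³/d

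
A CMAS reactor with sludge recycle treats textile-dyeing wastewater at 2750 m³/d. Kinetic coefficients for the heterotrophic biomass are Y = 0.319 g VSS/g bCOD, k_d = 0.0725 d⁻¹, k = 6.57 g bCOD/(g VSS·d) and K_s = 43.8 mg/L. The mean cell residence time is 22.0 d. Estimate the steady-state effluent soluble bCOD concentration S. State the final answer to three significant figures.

Effluent substrate depends only on kinetics and SRT: S = K_s(1 + k_d θ_c) / [θ_c(Yk − k_d) − 1] = 43.8 × (1 + 0.0725 × 22.0) / [22.0 × (0.319 × 6.57 − 0.0725) − 1] = 113.7 / 43.51 = 2.612 mg/L.

S ≈ 2.61 mg/L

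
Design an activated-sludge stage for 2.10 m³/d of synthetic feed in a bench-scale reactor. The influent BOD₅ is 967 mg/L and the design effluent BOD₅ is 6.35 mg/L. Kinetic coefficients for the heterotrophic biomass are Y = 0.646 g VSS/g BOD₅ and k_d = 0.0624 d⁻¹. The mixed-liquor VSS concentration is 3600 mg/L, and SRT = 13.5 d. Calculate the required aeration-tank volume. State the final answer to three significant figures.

Rearranging the biomass balance for a CMAS with decay, V = Y·Q·ΔS·θ_c / [X·(1+k_d θ_c)] = 0.646 × 2.10 × (967 − 6.35) × 13.5 / [3600 × (1 + 0.0624 × 13.5)] = 1.76×10^4 / 6633 = 2.653 m³.

V ≈ 2.65 m³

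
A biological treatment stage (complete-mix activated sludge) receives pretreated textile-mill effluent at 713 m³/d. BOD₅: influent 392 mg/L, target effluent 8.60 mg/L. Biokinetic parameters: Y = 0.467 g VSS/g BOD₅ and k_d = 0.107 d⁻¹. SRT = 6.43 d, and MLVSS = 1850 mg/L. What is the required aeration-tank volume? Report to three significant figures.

Steady-state biomass mass balance: V·X·(1 + k_d·θ_c) = Y·Q·(S₀ − S)·θ_c, so V = 0.467 × 713 × (392 − 8.60) × 6.43 / [1850 × (1 + 0.107 × 6.43)] = 8.21×10^5 / 3123 = 262.9 m³.

V ≈ 263 m³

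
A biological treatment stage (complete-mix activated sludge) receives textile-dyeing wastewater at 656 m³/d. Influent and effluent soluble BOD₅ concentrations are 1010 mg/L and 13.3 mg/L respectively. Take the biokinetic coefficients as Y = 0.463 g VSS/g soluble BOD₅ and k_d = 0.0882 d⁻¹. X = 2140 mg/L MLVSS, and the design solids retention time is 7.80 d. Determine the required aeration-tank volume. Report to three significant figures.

V ≈ 654 m³

Rearranging the biomass balance for a CMAS with decay, V = Y·Q·ΔS·θ_c / [X·(1+k_d θ_c)] = 0.463 × 656 × (1010 − 13.3) × 7.80 / [2140 × (1 + 0.0882 × 7.80)] = 2.36×10^6 / 3612 = 653.7 m³.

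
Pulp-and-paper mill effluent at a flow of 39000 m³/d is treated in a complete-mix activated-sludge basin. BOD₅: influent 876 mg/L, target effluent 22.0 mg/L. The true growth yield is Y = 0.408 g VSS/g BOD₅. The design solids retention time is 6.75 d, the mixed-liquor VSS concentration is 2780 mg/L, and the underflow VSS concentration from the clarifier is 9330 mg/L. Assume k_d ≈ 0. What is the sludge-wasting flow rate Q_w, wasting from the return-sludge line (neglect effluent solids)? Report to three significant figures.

V·X = Y·Q·ΔS·θ_c gives V = 0.408 × 39000 × (876 − 22.0) × 6.75 / 2780 = 32995 m³.
Wasting from the return line (neglecting effluent solids): Q_w = V·X / (θ_c·X_r) = 32995 × 2780 / (6.75 × 9330) = 1456 m³/d.

Q_w ≈ 1460 m³/d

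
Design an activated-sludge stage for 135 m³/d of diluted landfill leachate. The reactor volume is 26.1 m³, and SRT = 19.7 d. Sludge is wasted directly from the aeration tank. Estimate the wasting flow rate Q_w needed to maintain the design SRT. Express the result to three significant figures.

With mixed-liquor wasting, θ_c = V/Q_w, so Q_w = V/θ_c = 26.10/19.7 = 1.325 m³/d.

Q_w ≈ 1.32 m³/d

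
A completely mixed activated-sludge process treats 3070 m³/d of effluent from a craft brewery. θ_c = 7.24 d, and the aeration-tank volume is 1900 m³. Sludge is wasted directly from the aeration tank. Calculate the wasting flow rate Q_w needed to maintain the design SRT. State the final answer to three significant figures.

Q_w ≈ 262 m³/d

Wasting from the aeration tank: Q_w = V / θ_c = 1900 / 7.24 = 262.4 m³/d.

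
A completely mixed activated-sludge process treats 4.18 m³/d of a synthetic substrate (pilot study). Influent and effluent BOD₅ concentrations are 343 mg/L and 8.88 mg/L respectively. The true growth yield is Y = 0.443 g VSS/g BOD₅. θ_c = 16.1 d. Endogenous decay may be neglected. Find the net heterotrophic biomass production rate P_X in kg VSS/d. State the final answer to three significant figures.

No decay correction is needed, so Y_obs = Y = 0.443.
ΔS = 343 − 8.88 = 334.1 mg/L, so the substrate removal rate is 4.18 × 334.1/1000 = 1.397 kg BOD₅/d.
Net biomass production P_X = Y_obs × Q·(S₀ − S) = 0.4430 × 1.397 = 0.6187 kg VSS/d.

P_X ≈ 0.619 kg VSS/d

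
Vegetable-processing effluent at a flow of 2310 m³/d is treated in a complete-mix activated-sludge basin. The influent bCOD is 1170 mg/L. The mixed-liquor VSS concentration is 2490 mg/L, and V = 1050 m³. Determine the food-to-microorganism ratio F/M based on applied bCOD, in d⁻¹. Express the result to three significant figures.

F/M ≈ 1.03 d⁻¹

Food-to-microorganism ratio F/M = Q S₀ / (V X) = 2310 × 1170 / (1050 × 2490) = 1.034 d⁻¹.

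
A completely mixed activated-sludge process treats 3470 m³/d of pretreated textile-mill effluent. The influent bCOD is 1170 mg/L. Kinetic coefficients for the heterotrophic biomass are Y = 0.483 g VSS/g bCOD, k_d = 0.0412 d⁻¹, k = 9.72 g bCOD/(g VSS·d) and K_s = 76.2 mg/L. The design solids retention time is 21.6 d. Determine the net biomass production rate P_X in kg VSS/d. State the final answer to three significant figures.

P_X ≈ 1040 kg VSS/d

From the Monod/SRT balance for a CMAS, S = K_s·(1+k_d θ_c)/[θ_c·(Y k − k_d) − 1] = 76.2 × (1 + 0.0412 × 21.6) / [21.6 × (0.483 × 9.72 − 0.0412) − 1] = 144.0 / 99.52 = 1.447 mg/L.
The observed yield is Y_obs = Y/(1 + k_d·θ_c) = 0.483 / (1 + 0.0412 × 21.6) = 0.483 / 1.890 = 0.2556 g VSS per g bCOD removed.
ΔS = 1170 − 1.45 = 1169 mg/L, so the substrate removal rate is 3470 × 1169/1000 = 4055 kg bCOD/d.
Net biomass production P_X = Y_obs × Q·(S₀ − S) = 0.2556 × 4055 = 1036 kg VSS/d.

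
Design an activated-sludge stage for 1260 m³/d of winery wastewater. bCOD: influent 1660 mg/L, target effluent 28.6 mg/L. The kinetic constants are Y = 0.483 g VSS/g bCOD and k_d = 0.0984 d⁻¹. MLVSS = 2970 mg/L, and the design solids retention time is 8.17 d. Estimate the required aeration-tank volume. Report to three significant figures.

V ≈ 1510 m³

Steady-state biomass mass balance: V·X·(1 + k_d·θ_c) = Y·Q·(S₀ − S)·θ_c, so V = 0.483 × 1260 × (1660 − 28.6) × 8.17 / [2970 × (1 + 0.0984 × 8.17)] = 8.11×10^6 / 5358 = 1514 m³.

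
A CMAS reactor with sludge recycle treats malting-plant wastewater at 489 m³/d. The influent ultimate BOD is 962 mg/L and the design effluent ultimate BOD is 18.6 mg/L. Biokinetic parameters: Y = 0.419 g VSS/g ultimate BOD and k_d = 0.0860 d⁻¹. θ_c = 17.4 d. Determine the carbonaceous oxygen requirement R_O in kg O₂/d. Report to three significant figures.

R_O ≈ 351 kg O₂/d

Correct the yield for decay: Y_obs = Y/(1 + k_d θ_c) = 0.419 / (1 + 0.0860 × 17.4) = 0.419 / 2.496 = 0.1678.
Substrate removed = Q·(S₀ − S) = 489 m³/d × (962 − 18.6) g/m³ = 4.61×10^5 g/d = 461.3 kg/d.
P_X = Y_obs·Q·(S₀ − S) = 0.1678 × 461.3 = 77.43 kg VSS/d.
Carbonaceous O₂ demand = substrate oxidised − cell-mass equivalent = 461.3 − 1.42 × 77.43 = 351.4 kg O₂/d.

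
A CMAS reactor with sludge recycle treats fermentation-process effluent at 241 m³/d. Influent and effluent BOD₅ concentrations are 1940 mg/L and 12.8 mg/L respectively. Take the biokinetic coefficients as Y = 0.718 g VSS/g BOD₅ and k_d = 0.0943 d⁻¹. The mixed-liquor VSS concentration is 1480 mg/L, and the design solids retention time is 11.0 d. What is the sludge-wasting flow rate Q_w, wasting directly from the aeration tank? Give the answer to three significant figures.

Q_w ≈ 111 m³/d

From the SRT design equation V = Y Q (S₀−S) θ_c / [X (1 + k_d θ_c)] = 0.718 × 241 × (1940 − 12.8) × 11.0 / [1480 × (1 + 0.0943 × 11.0)] = 3.67×10^6 / 3015 = 1217 m³.
For wasting at MLVSS concentration, Q_w = V/θ_c = 1217/11.0 = 110.6 m³/d.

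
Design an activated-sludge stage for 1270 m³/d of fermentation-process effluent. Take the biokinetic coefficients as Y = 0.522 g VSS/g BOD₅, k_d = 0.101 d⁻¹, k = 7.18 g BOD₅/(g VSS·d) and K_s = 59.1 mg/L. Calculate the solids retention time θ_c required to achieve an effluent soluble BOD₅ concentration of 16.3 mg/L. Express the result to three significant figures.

θ_c ≈ 1.41 d

From 1/θ_c = Y·k·S/(K_s + S) − k_d: Y·k·S/(K_s+S) = 0.522 × 7.18 × 16.3 / (59.1 + 16.3) = 0.8102 d⁻¹.
θ_c = 1/(μ − k_d) = 1/(0.8102 − 0.101) = 1/0.7092 = 1.410 d.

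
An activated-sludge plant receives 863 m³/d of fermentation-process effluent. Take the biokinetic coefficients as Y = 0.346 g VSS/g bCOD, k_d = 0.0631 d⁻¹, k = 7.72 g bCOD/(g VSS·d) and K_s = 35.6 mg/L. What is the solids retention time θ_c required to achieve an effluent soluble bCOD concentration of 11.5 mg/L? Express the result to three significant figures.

θ_c ≈ 1.70 d

At the target effluent, Y k S/(K_s+S) = 0.346×7.72×11.5/47.10 = 0.6522 d⁻¹.
θ_c = 1/(μ − k_d) = 1/(0.6522 − 0.0631) = 1/0.5891 = 1.698 d.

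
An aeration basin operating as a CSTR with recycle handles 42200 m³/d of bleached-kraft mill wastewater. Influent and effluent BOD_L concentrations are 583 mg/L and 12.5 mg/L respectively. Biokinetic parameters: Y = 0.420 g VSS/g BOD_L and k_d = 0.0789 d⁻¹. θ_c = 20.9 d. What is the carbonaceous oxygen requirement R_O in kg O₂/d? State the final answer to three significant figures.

Y_obs = Y / (1 + k_d θ_c) = 0.420 / (1 + 0.0789 × 20.9) = 0.420 / 2.649 = 0.1585.
Substrate removed = Q·(S₀ − S) = 42200 m³/d × (583 − 12.5) g/m³ = 2.41×10^7 g/d = 24075 kg/d.
Biomass synthesised: P_X = Y_obs × 24075 = 3817 kg VSS/d.
Carbonaceous O₂ demand = substrate oxidised − cell-mass equivalent = 24075 − 1.42 × 3817 = 18655 kg O₂/d.

R_O ≈ 18700 kg O₂/d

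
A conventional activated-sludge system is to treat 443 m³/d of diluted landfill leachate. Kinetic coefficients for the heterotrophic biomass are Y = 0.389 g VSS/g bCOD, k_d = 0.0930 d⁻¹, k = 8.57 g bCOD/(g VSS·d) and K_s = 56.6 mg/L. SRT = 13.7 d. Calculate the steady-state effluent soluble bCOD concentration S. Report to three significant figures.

S ≈ 2.97 mg/L

From the Monod/SRT balance for a CMAS, S = K_s·(1+k_d θ_c)/[θ_c·(Y k − k_d) − 1] = 56.6 × (1 + 0.0930 × 13.7) / [13.7 × (0.389 × 8.57 − 0.0930) − 1] = 128.7 / 43.40 = 2.966 mg/L.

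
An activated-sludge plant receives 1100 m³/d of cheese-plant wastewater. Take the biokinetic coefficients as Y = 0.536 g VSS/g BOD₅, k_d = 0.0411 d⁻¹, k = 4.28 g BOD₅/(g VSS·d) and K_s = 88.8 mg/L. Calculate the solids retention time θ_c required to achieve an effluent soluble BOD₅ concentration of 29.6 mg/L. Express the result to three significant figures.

Specific growth rate at S = 29.6 mg/L: μ = YkS/(K_s+S) = 0.536·4.28·29.6/(88.8+29.6) = 0.5735 d⁻¹.
Then 1/θ_c = μ − k_d = 0.5735 − 0.0411 = 0.5324 d⁻¹, giving θ_c = 1.878 d.

θ_c ≈ 1.88 d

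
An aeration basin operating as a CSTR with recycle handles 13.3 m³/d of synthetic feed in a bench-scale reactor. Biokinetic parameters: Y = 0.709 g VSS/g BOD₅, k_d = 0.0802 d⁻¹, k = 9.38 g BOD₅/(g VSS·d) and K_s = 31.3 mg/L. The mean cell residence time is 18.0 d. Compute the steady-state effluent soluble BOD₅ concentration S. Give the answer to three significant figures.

Effluent substrate depends only on kinetics and SRT: S = K_s(1 + k_d θ_c) / [θ_c(Yk − k_d) − 1] = 31.3 × (1 + 0.0802 × 18.0) / [18.0 × (0.709 × 9.38 − 0.0802) − 1] = 76.48 / 117.3 = 0.6522 mg/L.

S ≈ 0.652 mg/L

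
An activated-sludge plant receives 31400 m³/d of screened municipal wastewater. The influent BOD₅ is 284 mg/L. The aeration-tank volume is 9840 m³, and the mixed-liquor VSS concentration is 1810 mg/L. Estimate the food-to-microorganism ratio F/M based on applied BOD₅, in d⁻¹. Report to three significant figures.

F/M = applied load / biomass = Q·S₀/(V·X) = 31400 × 284 / (9840 × 1810) = 0.5007 d⁻¹.

F/M ≈ 0.501 d⁻¹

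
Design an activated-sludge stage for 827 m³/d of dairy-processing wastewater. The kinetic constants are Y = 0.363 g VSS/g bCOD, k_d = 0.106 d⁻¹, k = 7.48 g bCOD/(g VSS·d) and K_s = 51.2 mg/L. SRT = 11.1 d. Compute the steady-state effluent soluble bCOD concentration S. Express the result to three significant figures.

Effluent substrate depends only on kinetics and SRT: S = K_s(1 + k_d θ_c) / [θ_c(Yk − k_d) − 1] = 51.2 × (1 + 0.106 × 11.1) / [11.1 × (0.363 × 7.48 − 0.106) − 1] = 111.4 / 27.96 = 3.985 mg/L.

S ≈ 3.99 mg/L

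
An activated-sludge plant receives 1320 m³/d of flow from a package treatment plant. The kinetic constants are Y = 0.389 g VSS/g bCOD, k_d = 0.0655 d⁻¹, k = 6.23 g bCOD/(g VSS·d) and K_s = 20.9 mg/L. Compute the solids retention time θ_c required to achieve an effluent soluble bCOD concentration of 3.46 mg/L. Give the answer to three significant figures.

At the target effluent, Y k S/(K_s+S) = 0.389×6.23×3.46/24.36 = 0.3442 d⁻¹.
θ_c = 1/(μ − k_d) = 1/(0.3442 − 0.0655) = 1/0.2787 = 3.588 d.

θ_c ≈ 3.59 d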